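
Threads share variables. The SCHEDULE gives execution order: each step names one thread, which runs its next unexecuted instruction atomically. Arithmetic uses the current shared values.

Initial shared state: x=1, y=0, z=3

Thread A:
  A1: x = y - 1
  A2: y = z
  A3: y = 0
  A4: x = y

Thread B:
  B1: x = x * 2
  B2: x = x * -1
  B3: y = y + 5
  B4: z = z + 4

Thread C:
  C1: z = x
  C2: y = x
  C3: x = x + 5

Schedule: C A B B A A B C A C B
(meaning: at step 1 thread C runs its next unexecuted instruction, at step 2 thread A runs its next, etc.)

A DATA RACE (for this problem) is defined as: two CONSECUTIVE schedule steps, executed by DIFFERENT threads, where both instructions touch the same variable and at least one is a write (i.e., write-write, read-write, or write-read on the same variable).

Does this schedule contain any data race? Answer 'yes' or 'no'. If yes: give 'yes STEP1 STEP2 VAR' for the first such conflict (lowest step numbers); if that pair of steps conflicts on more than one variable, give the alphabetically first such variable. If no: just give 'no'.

Answer: yes 1 2 x

Derivation:
Steps 1,2: C(z = x) vs A(x = y - 1). RACE on x (R-W).
Steps 2,3: A(x = y - 1) vs B(x = x * 2). RACE on x (W-W).
Steps 3,4: same thread (B). No race.
Steps 4,5: B(r=x,w=x) vs A(r=z,w=y). No conflict.
Steps 5,6: same thread (A). No race.
Steps 6,7: A(y = 0) vs B(y = y + 5). RACE on y (W-W).
Steps 7,8: B(y = y + 5) vs C(y = x). RACE on y (W-W).
Steps 8,9: C(y = x) vs A(x = y). RACE on x (R-W), y (W-R). Multiple vars; alphabetically first is x.
Steps 9,10: A(x = y) vs C(x = x + 5). RACE on x (W-W).
Steps 10,11: C(r=x,w=x) vs B(r=z,w=z). No conflict.
First conflict at steps 1,2.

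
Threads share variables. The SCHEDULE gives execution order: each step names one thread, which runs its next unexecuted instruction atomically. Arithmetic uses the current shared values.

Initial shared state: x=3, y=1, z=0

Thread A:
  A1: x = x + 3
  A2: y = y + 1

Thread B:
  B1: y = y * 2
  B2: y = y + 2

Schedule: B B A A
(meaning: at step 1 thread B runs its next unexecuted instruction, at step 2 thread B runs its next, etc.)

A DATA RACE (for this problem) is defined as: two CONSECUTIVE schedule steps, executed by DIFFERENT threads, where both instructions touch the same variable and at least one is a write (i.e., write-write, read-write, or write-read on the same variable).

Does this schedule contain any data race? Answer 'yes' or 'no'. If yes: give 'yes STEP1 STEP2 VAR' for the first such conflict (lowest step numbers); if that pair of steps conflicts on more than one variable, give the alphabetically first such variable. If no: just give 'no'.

Answer: no

Derivation:
Steps 1,2: same thread (B). No race.
Steps 2,3: B(r=y,w=y) vs A(r=x,w=x). No conflict.
Steps 3,4: same thread (A). No race.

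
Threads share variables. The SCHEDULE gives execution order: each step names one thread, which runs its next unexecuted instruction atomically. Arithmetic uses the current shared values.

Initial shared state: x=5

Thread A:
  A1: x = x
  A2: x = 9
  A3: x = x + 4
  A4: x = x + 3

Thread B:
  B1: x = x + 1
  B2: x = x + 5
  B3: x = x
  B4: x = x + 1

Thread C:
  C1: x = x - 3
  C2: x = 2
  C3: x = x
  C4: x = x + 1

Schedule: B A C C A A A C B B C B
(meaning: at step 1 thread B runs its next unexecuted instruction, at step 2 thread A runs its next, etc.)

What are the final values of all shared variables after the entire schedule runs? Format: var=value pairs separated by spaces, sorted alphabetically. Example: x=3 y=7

Step 1: thread B executes B1 (x = x + 1). Shared: x=6. PCs: A@0 B@1 C@0
Step 2: thread A executes A1 (x = x). Shared: x=6. PCs: A@1 B@1 C@0
Step 3: thread C executes C1 (x = x - 3). Shared: x=3. PCs: A@1 B@1 C@1
Step 4: thread C executes C2 (x = 2). Shared: x=2. PCs: A@1 B@1 C@2
Step 5: thread A executes A2 (x = 9). Shared: x=9. PCs: A@2 B@1 C@2
Step 6: thread A executes A3 (x = x + 4). Shared: x=13. PCs: A@3 B@1 C@2
Step 7: thread A executes A4 (x = x + 3). Shared: x=16. PCs: A@4 B@1 C@2
Step 8: thread C executes C3 (x = x). Shared: x=16. PCs: A@4 B@1 C@3
Step 9: thread B executes B2 (x = x + 5). Shared: x=21. PCs: A@4 B@2 C@3
Step 10: thread B executes B3 (x = x). Shared: x=21. PCs: A@4 B@3 C@3
Step 11: thread C executes C4 (x = x + 1). Shared: x=22. PCs: A@4 B@3 C@4
Step 12: thread B executes B4 (x = x + 1). Shared: x=23. PCs: A@4 B@4 C@4

Answer: x=23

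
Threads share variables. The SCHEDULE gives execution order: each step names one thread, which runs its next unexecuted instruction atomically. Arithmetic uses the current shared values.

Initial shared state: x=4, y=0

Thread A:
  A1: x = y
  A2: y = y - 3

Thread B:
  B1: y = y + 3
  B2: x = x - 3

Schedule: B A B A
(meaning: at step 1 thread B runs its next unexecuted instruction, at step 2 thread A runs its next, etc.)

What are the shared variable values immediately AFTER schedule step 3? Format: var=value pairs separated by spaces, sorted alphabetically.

Answer: x=0 y=3

Derivation:
Step 1: thread B executes B1 (y = y + 3). Shared: x=4 y=3. PCs: A@0 B@1
Step 2: thread A executes A1 (x = y). Shared: x=3 y=3. PCs: A@1 B@1
Step 3: thread B executes B2 (x = x - 3). Shared: x=0 y=3. PCs: A@1 B@2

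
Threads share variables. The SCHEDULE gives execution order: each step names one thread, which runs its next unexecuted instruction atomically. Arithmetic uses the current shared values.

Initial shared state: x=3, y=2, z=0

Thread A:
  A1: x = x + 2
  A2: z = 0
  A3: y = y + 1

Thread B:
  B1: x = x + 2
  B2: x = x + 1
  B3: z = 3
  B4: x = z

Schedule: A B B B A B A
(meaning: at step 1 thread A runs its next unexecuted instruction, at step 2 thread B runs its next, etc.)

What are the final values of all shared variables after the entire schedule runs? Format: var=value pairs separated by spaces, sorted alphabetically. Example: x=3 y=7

Step 1: thread A executes A1 (x = x + 2). Shared: x=5 y=2 z=0. PCs: A@1 B@0
Step 2: thread B executes B1 (x = x + 2). Shared: x=7 y=2 z=0. PCs: A@1 B@1
Step 3: thread B executes B2 (x = x + 1). Shared: x=8 y=2 z=0. PCs: A@1 B@2
Step 4: thread B executes B3 (z = 3). Shared: x=8 y=2 z=3. PCs: A@1 B@3
Step 5: thread A executes A2 (z = 0). Shared: x=8 y=2 z=0. PCs: A@2 B@3
Step 6: thread B executes B4 (x = z). Shared: x=0 y=2 z=0. PCs: A@2 B@4
Step 7: thread A executes A3 (y = y + 1). Shared: x=0 y=3 z=0. PCs: A@3 B@4

Answer: x=0 y=3 z=0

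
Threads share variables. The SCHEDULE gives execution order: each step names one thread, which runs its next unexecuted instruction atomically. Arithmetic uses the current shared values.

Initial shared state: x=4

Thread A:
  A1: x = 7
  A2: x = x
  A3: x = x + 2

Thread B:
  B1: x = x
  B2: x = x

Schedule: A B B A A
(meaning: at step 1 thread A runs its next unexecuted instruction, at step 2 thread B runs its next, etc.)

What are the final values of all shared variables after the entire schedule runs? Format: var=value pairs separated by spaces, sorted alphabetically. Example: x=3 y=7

Step 1: thread A executes A1 (x = 7). Shared: x=7. PCs: A@1 B@0
Step 2: thread B executes B1 (x = x). Shared: x=7. PCs: A@1 B@1
Step 3: thread B executes B2 (x = x). Shared: x=7. PCs: A@1 B@2
Step 4: thread A executes A2 (x = x). Shared: x=7. PCs: A@2 B@2
Step 5: thread A executes A3 (x = x + 2). Shared: x=9. PCs: A@3 B@2

Answer: x=9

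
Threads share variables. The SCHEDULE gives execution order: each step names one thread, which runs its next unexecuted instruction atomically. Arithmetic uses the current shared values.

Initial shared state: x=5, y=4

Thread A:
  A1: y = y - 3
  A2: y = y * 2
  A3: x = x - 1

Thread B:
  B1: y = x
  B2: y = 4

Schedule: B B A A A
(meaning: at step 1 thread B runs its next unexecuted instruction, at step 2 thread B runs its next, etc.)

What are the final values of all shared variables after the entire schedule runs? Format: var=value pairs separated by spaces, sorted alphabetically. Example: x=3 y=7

Answer: x=4 y=2

Derivation:
Step 1: thread B executes B1 (y = x). Shared: x=5 y=5. PCs: A@0 B@1
Step 2: thread B executes B2 (y = 4). Shared: x=5 y=4. PCs: A@0 B@2
Step 3: thread A executes A1 (y = y - 3). Shared: x=5 y=1. PCs: A@1 B@2
Step 4: thread A executes A2 (y = y * 2). Shared: x=5 y=2. PCs: A@2 B@2
Step 5: thread A executes A3 (x = x - 1). Shared: x=4 y=2. PCs: A@3 B@2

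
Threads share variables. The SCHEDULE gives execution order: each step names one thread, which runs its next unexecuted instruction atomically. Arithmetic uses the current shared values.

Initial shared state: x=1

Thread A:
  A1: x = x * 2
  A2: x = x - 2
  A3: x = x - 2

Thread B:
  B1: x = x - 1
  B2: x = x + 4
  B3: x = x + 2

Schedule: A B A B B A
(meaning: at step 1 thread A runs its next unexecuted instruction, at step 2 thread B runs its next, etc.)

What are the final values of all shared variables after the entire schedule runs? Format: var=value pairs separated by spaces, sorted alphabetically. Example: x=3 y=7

Step 1: thread A executes A1 (x = x * 2). Shared: x=2. PCs: A@1 B@0
Step 2: thread B executes B1 (x = x - 1). Shared: x=1. PCs: A@1 B@1
Step 3: thread A executes A2 (x = x - 2). Shared: x=-1. PCs: A@2 B@1
Step 4: thread B executes B2 (x = x + 4). Shared: x=3. PCs: A@2 B@2
Step 5: thread B executes B3 (x = x + 2). Shared: x=5. PCs: A@2 B@3
Step 6: thread A executes A3 (x = x - 2). Shared: x=3. PCs: A@3 B@3

Answer: x=3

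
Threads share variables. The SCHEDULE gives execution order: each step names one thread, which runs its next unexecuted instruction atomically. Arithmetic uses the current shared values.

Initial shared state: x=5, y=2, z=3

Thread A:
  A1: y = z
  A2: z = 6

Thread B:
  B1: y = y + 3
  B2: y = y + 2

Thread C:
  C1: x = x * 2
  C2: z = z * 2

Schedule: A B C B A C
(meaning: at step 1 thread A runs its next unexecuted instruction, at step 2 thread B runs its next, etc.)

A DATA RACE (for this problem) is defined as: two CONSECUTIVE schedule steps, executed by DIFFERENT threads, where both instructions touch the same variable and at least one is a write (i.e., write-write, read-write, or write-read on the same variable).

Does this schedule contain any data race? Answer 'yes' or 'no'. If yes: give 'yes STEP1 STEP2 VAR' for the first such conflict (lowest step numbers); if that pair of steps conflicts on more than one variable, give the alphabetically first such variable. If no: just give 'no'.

Answer: yes 1 2 y

Derivation:
Steps 1,2: A(y = z) vs B(y = y + 3). RACE on y (W-W).
Steps 2,3: B(r=y,w=y) vs C(r=x,w=x). No conflict.
Steps 3,4: C(r=x,w=x) vs B(r=y,w=y). No conflict.
Steps 4,5: B(r=y,w=y) vs A(r=-,w=z). No conflict.
Steps 5,6: A(z = 6) vs C(z = z * 2). RACE on z (W-W).
First conflict at steps 1,2.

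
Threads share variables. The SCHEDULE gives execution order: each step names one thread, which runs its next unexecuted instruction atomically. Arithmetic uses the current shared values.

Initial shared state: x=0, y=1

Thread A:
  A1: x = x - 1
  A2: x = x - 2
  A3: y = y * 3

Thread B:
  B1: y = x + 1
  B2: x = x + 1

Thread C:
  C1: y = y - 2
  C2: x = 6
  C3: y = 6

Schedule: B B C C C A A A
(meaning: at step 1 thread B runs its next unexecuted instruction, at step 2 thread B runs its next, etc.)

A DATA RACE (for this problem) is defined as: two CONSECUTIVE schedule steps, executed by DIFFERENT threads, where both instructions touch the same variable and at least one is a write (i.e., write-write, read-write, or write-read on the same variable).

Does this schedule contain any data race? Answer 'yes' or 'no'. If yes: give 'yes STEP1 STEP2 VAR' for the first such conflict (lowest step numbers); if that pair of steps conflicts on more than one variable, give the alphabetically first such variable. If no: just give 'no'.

Answer: no

Derivation:
Steps 1,2: same thread (B). No race.
Steps 2,3: B(r=x,w=x) vs C(r=y,w=y). No conflict.
Steps 3,4: same thread (C). No race.
Steps 4,5: same thread (C). No race.
Steps 5,6: C(r=-,w=y) vs A(r=x,w=x). No conflict.
Steps 6,7: same thread (A). No race.
Steps 7,8: same thread (A). No race.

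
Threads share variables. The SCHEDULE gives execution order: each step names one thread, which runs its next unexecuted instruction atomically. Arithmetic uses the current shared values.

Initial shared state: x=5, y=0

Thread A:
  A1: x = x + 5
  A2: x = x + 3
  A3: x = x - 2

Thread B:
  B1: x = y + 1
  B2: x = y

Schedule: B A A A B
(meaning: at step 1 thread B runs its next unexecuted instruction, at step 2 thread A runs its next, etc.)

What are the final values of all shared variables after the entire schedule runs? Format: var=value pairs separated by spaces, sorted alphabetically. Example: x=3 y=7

Answer: x=0 y=0

Derivation:
Step 1: thread B executes B1 (x = y + 1). Shared: x=1 y=0. PCs: A@0 B@1
Step 2: thread A executes A1 (x = x + 5). Shared: x=6 y=0. PCs: A@1 B@1
Step 3: thread A executes A2 (x = x + 3). Shared: x=9 y=0. PCs: A@2 B@1
Step 4: thread A executes A3 (x = x - 2). Shared: x=7 y=0. PCs: A@3 B@1
Step 5: thread B executes B2 (x = y). Shared: x=0 y=0. PCs: A@3 B@2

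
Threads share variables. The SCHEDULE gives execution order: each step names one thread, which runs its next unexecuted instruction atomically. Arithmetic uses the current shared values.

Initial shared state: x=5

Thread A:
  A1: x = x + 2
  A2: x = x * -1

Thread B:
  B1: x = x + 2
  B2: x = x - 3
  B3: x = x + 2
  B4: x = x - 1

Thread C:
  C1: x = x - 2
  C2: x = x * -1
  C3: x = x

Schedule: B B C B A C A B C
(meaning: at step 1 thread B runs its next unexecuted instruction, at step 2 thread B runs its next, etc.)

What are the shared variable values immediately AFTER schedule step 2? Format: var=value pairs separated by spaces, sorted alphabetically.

Answer: x=4

Derivation:
Step 1: thread B executes B1 (x = x + 2). Shared: x=7. PCs: A@0 B@1 C@0
Step 2: thread B executes B2 (x = x - 3). Shared: x=4. PCs: A@0 B@2 C@0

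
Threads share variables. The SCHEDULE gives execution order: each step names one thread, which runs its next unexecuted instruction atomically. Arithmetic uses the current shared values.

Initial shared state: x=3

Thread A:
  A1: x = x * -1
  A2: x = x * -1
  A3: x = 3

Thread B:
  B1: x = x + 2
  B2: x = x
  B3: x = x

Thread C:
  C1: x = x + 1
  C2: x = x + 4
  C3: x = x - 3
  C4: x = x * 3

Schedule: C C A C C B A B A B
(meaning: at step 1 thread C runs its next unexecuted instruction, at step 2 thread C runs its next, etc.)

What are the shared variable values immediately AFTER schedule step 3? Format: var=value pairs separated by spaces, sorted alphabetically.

Answer: x=-8

Derivation:
Step 1: thread C executes C1 (x = x + 1). Shared: x=4. PCs: A@0 B@0 C@1
Step 2: thread C executes C2 (x = x + 4). Shared: x=8. PCs: A@0 B@0 C@2
Step 3: thread A executes A1 (x = x * -1). Shared: x=-8. PCs: A@1 B@0 C@2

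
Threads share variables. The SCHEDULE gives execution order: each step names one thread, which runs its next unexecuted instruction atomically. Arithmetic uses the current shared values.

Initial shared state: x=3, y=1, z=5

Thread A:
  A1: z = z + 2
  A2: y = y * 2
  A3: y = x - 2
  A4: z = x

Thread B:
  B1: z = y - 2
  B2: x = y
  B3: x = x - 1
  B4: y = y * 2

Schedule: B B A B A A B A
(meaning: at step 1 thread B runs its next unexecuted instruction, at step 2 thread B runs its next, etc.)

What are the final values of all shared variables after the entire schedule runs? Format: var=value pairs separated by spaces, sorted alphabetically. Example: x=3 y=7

Answer: x=0 y=-4 z=0

Derivation:
Step 1: thread B executes B1 (z = y - 2). Shared: x=3 y=1 z=-1. PCs: A@0 B@1
Step 2: thread B executes B2 (x = y). Shared: x=1 y=1 z=-1. PCs: A@0 B@2
Step 3: thread A executes A1 (z = z + 2). Shared: x=1 y=1 z=1. PCs: A@1 B@2
Step 4: thread B executes B3 (x = x - 1). Shared: x=0 y=1 z=1. PCs: A@1 B@3
Step 5: thread A executes A2 (y = y * 2). Shared: x=0 y=2 z=1. PCs: A@2 B@3
Step 6: thread A executes A3 (y = x - 2). Shared: x=0 y=-2 z=1. PCs: A@3 B@3
Step 7: thread B executes B4 (y = y * 2). Shared: x=0 y=-4 z=1. PCs: A@3 B@4
Step 8: thread A executes A4 (z = x). Shared: x=0 y=-4 z=0. PCs: A@4 B@4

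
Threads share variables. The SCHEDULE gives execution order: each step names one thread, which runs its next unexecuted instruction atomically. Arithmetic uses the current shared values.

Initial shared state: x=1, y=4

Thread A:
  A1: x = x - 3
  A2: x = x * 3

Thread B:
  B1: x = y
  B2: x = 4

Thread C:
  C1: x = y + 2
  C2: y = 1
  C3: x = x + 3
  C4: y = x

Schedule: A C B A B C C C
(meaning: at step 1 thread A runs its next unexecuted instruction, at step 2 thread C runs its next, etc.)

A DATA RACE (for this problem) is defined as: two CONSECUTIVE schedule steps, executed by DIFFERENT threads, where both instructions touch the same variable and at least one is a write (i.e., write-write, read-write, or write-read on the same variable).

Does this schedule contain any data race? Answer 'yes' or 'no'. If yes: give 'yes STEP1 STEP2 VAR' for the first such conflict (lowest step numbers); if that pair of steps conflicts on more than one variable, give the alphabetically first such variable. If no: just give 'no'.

Steps 1,2: A(x = x - 3) vs C(x = y + 2). RACE on x (W-W).
Steps 2,3: C(x = y + 2) vs B(x = y). RACE on x (W-W).
Steps 3,4: B(x = y) vs A(x = x * 3). RACE on x (W-W).
Steps 4,5: A(x = x * 3) vs B(x = 4). RACE on x (W-W).
Steps 5,6: B(r=-,w=x) vs C(r=-,w=y). No conflict.
Steps 6,7: same thread (C). No race.
Steps 7,8: same thread (C). No race.
First conflict at steps 1,2.

Answer: yes 1 2 x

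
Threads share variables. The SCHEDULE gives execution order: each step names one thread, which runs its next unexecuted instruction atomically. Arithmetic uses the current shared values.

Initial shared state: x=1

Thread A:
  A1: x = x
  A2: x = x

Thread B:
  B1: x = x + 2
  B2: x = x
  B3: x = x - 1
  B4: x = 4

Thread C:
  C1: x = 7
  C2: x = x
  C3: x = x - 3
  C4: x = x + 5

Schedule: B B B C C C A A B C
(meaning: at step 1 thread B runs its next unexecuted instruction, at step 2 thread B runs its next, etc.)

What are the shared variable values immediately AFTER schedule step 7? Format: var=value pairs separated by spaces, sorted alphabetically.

Step 1: thread B executes B1 (x = x + 2). Shared: x=3. PCs: A@0 B@1 C@0
Step 2: thread B executes B2 (x = x). Shared: x=3. PCs: A@0 B@2 C@0
Step 3: thread B executes B3 (x = x - 1). Shared: x=2. PCs: A@0 B@3 C@0
Step 4: thread C executes C1 (x = 7). Shared: x=7. PCs: A@0 B@3 C@1
Step 5: thread C executes C2 (x = x). Shared: x=7. PCs: A@0 B@3 C@2
Step 6: thread C executes C3 (x = x - 3). Shared: x=4. PCs: A@0 B@3 C@3
Step 7: thread A executes A1 (x = x). Shared: x=4. PCs: A@1 B@3 C@3

Answer: x=4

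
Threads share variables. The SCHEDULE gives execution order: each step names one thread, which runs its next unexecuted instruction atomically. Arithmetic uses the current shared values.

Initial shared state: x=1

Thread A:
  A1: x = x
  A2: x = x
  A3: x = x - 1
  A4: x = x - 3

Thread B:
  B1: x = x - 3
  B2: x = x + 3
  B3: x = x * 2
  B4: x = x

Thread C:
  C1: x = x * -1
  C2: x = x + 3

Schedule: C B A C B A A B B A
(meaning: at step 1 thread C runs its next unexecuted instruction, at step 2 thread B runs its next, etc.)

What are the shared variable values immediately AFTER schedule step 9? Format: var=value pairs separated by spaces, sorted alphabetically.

Answer: x=2

Derivation:
Step 1: thread C executes C1 (x = x * -1). Shared: x=-1. PCs: A@0 B@0 C@1
Step 2: thread B executes B1 (x = x - 3). Shared: x=-4. PCs: A@0 B@1 C@1
Step 3: thread A executes A1 (x = x). Shared: x=-4. PCs: A@1 B@1 C@1
Step 4: thread C executes C2 (x = x + 3). Shared: x=-1. PCs: A@1 B@1 C@2
Step 5: thread B executes B2 (x = x + 3). Shared: x=2. PCs: A@1 B@2 C@2
Step 6: thread A executes A2 (x = x). Shared: x=2. PCs: A@2 B@2 C@2
Step 7: thread A executes A3 (x = x - 1). Shared: x=1. PCs: A@3 B@2 C@2
Step 8: thread B executes B3 (x = x * 2). Shared: x=2. PCs: A@3 B@3 C@2
Step 9: thread B executes B4 (x = x). Shared: x=2. PCs: A@3 B@4 C@2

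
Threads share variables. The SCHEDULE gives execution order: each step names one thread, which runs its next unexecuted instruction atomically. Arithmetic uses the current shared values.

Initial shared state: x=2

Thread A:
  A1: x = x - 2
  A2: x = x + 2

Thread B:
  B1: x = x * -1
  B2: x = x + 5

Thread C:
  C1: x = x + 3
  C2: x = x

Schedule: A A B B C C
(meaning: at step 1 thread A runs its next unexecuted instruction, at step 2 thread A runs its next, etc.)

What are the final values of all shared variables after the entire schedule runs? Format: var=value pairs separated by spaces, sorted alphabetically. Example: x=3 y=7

Answer: x=6

Derivation:
Step 1: thread A executes A1 (x = x - 2). Shared: x=0. PCs: A@1 B@0 C@0
Step 2: thread A executes A2 (x = x + 2). Shared: x=2. PCs: A@2 B@0 C@0
Step 3: thread B executes B1 (x = x * -1). Shared: x=-2. PCs: A@2 B@1 C@0
Step 4: thread B executes B2 (x = x + 5). Shared: x=3. PCs: A@2 B@2 C@0
Step 5: thread C executes C1 (x = x + 3). Shared: x=6. PCs: A@2 B@2 C@1
Step 6: thread C executes C2 (x = x). Shared: x=6. PCs: A@2 B@2 C@2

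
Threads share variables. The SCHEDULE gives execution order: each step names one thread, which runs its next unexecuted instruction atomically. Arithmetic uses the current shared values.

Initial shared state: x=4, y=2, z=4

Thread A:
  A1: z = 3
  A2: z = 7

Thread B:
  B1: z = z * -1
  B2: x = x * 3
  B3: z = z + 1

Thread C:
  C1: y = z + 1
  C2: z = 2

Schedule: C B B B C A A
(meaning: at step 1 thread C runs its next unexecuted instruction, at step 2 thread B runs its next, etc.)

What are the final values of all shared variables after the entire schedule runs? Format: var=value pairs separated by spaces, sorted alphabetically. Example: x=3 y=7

Step 1: thread C executes C1 (y = z + 1). Shared: x=4 y=5 z=4. PCs: A@0 B@0 C@1
Step 2: thread B executes B1 (z = z * -1). Shared: x=4 y=5 z=-4. PCs: A@0 B@1 C@1
Step 3: thread B executes B2 (x = x * 3). Shared: x=12 y=5 z=-4. PCs: A@0 B@2 C@1
Step 4: thread B executes B3 (z = z + 1). Shared: x=12 y=5 z=-3. PCs: A@0 B@3 C@1
Step 5: thread C executes C2 (z = 2). Shared: x=12 y=5 z=2. PCs: A@0 B@3 C@2
Step 6: thread A executes A1 (z = 3). Shared: x=12 y=5 z=3. PCs: A@1 B@3 C@2
Step 7: thread A executes A2 (z = 7). Shared: x=12 y=5 z=7. PCs: A@2 B@3 C@2

Answer: x=12 y=5 z=7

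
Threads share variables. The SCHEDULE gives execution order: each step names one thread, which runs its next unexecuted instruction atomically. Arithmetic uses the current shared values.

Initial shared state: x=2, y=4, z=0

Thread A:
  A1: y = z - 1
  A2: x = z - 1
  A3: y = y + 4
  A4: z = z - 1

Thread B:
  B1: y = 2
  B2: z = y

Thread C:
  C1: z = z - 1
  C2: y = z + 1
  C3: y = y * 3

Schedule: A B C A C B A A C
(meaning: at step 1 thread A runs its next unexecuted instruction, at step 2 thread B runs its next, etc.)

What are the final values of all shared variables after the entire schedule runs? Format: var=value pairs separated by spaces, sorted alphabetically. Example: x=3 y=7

Answer: x=-2 y=12 z=-1

Derivation:
Step 1: thread A executes A1 (y = z - 1). Shared: x=2 y=-1 z=0. PCs: A@1 B@0 C@0
Step 2: thread B executes B1 (y = 2). Shared: x=2 y=2 z=0. PCs: A@1 B@1 C@0
Step 3: thread C executes C1 (z = z - 1). Shared: x=2 y=2 z=-1. PCs: A@1 B@1 C@1
Step 4: thread A executes A2 (x = z - 1). Shared: x=-2 y=2 z=-1. PCs: A@2 B@1 C@1
Step 5: thread C executes C2 (y = z + 1). Shared: x=-2 y=0 z=-1. PCs: A@2 B@1 C@2
Step 6: thread B executes B2 (z = y). Shared: x=-2 y=0 z=0. PCs: A@2 B@2 C@2
Step 7: thread A executes A3 (y = y + 4). Shared: x=-2 y=4 z=0. PCs: A@3 B@2 C@2
Step 8: thread A executes A4 (z = z - 1). Shared: x=-2 y=4 z=-1. PCs: A@4 B@2 C@2
Step 9: thread C executes C3 (y = y * 3). Shared: x=-2 y=12 z=-1. PCs: A@4 B@2 C@3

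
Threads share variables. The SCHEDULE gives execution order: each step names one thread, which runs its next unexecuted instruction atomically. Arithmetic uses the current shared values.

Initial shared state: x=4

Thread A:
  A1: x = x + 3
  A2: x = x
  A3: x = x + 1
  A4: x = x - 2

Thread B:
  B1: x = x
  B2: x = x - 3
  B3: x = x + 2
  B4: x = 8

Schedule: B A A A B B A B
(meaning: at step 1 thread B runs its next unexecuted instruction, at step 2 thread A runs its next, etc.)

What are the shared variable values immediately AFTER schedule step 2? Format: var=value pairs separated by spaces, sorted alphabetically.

Step 1: thread B executes B1 (x = x). Shared: x=4. PCs: A@0 B@1
Step 2: thread A executes A1 (x = x + 3). Shared: x=7. PCs: A@1 B@1

Answer: x=7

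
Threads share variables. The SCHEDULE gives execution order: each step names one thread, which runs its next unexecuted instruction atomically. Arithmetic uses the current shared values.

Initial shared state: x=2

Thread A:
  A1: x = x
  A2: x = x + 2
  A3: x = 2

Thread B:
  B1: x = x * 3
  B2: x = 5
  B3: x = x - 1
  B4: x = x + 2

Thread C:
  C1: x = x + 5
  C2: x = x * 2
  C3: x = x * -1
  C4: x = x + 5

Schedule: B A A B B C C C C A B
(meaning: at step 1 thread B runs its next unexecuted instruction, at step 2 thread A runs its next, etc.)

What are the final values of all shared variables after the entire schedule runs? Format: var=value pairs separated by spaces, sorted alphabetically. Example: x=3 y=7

Step 1: thread B executes B1 (x = x * 3). Shared: x=6. PCs: A@0 B@1 C@0
Step 2: thread A executes A1 (x = x). Shared: x=6. PCs: A@1 B@1 C@0
Step 3: thread A executes A2 (x = x + 2). Shared: x=8. PCs: A@2 B@1 C@0
Step 4: thread B executes B2 (x = 5). Shared: x=5. PCs: A@2 B@2 C@0
Step 5: thread B executes B3 (x = x - 1). Shared: x=4. PCs: A@2 B@3 C@0
Step 6: thread C executes C1 (x = x + 5). Shared: x=9. PCs: A@2 B@3 C@1
Step 7: thread C executes C2 (x = x * 2). Shared: x=18. PCs: A@2 B@3 C@2
Step 8: thread C executes C3 (x = x * -1). Shared: x=-18. PCs: A@2 B@3 C@3
Step 9: thread C executes C4 (x = x + 5). Shared: x=-13. PCs: A@2 B@3 C@4
Step 10: thread A executes A3 (x = 2). Shared: x=2. PCs: A@3 B@3 C@4
Step 11: thread B executes B4 (x = x + 2). Shared: x=4. PCs: A@3 B@4 C@4

Answer: x=4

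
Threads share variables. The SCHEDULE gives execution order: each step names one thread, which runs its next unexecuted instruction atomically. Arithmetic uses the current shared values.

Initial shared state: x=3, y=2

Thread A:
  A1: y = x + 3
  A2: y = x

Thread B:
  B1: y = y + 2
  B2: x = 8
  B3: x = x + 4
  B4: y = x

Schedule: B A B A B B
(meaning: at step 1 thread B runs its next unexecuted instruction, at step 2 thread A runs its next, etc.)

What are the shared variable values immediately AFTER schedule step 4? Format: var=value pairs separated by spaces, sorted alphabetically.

Step 1: thread B executes B1 (y = y + 2). Shared: x=3 y=4. PCs: A@0 B@1
Step 2: thread A executes A1 (y = x + 3). Shared: x=3 y=6. PCs: A@1 B@1
Step 3: thread B executes B2 (x = 8). Shared: x=8 y=6. PCs: A@1 B@2
Step 4: thread A executes A2 (y = x). Shared: x=8 y=8. PCs: A@2 B@2

Answer: x=8 y=8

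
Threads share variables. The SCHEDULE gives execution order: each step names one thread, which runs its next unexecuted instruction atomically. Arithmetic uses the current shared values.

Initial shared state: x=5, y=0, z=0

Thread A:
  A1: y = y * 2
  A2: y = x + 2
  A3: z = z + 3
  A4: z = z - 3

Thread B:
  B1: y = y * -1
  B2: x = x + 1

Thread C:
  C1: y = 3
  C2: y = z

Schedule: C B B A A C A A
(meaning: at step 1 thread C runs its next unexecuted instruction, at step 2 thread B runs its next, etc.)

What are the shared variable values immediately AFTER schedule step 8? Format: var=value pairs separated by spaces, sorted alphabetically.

Answer: x=6 y=0 z=0

Derivation:
Step 1: thread C executes C1 (y = 3). Shared: x=5 y=3 z=0. PCs: A@0 B@0 C@1
Step 2: thread B executes B1 (y = y * -1). Shared: x=5 y=-3 z=0. PCs: A@0 B@1 C@1
Step 3: thread B executes B2 (x = x + 1). Shared: x=6 y=-3 z=0. PCs: A@0 B@2 C@1
Step 4: thread A executes A1 (y = y * 2). Shared: x=6 y=-6 z=0. PCs: A@1 B@2 C@1
Step 5: thread A executes A2 (y = x + 2). Shared: x=6 y=8 z=0. PCs: A@2 B@2 C@1
Step 6: thread C executes C2 (y = z). Shared: x=6 y=0 z=0. PCs: A@2 B@2 C@2
Step 7: thread A executes A3 (z = z + 3). Shared: x=6 y=0 z=3. PCs: A@3 B@2 C@2
Step 8: thread A executes A4 (z = z - 3). Shared: x=6 y=0 z=0. PCs: A@4 B@2 C@2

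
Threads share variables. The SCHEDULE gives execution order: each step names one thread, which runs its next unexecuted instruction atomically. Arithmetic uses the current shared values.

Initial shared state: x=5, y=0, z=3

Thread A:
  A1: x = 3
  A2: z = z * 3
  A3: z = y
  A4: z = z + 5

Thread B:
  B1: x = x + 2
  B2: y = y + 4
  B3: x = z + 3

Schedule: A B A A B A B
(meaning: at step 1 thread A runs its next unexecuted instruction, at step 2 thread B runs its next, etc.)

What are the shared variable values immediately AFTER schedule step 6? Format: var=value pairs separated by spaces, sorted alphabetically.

Answer: x=5 y=4 z=5

Derivation:
Step 1: thread A executes A1 (x = 3). Shared: x=3 y=0 z=3. PCs: A@1 B@0
Step 2: thread B executes B1 (x = x + 2). Shared: x=5 y=0 z=3. PCs: A@1 B@1
Step 3: thread A executes A2 (z = z * 3). Shared: x=5 y=0 z=9. PCs: A@2 B@1
Step 4: thread A executes A3 (z = y). Shared: x=5 y=0 z=0. PCs: A@3 B@1
Step 5: thread B executes B2 (y = y + 4). Shared: x=5 y=4 z=0. PCs: A@3 B@2
Step 6: thread A executes A4 (z = z + 5). Shared: x=5 y=4 z=5. PCs: A@4 B@2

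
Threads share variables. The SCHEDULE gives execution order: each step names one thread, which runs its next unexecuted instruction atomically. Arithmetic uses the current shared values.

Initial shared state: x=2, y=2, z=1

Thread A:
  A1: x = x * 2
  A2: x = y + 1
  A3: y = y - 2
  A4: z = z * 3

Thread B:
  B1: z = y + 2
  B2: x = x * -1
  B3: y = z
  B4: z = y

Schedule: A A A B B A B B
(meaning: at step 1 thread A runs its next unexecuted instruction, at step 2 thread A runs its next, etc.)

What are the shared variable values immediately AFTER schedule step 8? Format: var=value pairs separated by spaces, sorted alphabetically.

Answer: x=-3 y=6 z=6

Derivation:
Step 1: thread A executes A1 (x = x * 2). Shared: x=4 y=2 z=1. PCs: A@1 B@0
Step 2: thread A executes A2 (x = y + 1). Shared: x=3 y=2 z=1. PCs: A@2 B@0
Step 3: thread A executes A3 (y = y - 2). Shared: x=3 y=0 z=1. PCs: A@3 B@0
Step 4: thread B executes B1 (z = y + 2). Shared: x=3 y=0 z=2. PCs: A@3 B@1
Step 5: thread B executes B2 (x = x * -1). Shared: x=-3 y=0 z=2. PCs: A@3 B@2
Step 6: thread A executes A4 (z = z * 3). Shared: x=-3 y=0 z=6. PCs: A@4 B@2
Step 7: thread B executes B3 (y = z). Shared: x=-3 y=6 z=6. PCs: A@4 B@3
Step 8: thread B executes B4 (z = y). Shared: x=-3 y=6 z=6. PCs: A@4 B@4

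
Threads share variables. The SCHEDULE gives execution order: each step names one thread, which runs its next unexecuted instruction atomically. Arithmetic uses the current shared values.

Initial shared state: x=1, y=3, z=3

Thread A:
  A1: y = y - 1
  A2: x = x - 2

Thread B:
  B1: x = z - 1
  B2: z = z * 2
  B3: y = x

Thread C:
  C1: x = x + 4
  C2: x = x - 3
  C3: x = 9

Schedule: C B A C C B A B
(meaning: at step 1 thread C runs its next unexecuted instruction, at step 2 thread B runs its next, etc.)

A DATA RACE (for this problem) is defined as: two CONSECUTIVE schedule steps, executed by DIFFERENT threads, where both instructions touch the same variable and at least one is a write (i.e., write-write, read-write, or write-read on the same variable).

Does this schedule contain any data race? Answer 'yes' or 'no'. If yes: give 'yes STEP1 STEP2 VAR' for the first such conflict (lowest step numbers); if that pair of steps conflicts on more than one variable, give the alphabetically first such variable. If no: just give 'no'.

Steps 1,2: C(x = x + 4) vs B(x = z - 1). RACE on x (W-W).
Steps 2,3: B(r=z,w=x) vs A(r=y,w=y). No conflict.
Steps 3,4: A(r=y,w=y) vs C(r=x,w=x). No conflict.
Steps 4,5: same thread (C). No race.
Steps 5,6: C(r=-,w=x) vs B(r=z,w=z). No conflict.
Steps 6,7: B(r=z,w=z) vs A(r=x,w=x). No conflict.
Steps 7,8: A(x = x - 2) vs B(y = x). RACE on x (W-R).
First conflict at steps 1,2.

Answer: yes 1 2 x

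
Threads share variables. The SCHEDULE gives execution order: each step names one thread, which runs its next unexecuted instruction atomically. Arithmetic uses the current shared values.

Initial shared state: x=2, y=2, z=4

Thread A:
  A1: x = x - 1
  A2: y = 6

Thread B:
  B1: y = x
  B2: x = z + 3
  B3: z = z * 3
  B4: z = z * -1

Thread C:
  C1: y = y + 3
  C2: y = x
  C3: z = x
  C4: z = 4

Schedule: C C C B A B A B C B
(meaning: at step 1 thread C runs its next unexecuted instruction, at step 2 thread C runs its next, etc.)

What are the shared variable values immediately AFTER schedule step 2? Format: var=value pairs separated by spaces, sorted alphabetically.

Step 1: thread C executes C1 (y = y + 3). Shared: x=2 y=5 z=4. PCs: A@0 B@0 C@1
Step 2: thread C executes C2 (y = x). Shared: x=2 y=2 z=4. PCs: A@0 B@0 C@2

Answer: x=2 y=2 z=4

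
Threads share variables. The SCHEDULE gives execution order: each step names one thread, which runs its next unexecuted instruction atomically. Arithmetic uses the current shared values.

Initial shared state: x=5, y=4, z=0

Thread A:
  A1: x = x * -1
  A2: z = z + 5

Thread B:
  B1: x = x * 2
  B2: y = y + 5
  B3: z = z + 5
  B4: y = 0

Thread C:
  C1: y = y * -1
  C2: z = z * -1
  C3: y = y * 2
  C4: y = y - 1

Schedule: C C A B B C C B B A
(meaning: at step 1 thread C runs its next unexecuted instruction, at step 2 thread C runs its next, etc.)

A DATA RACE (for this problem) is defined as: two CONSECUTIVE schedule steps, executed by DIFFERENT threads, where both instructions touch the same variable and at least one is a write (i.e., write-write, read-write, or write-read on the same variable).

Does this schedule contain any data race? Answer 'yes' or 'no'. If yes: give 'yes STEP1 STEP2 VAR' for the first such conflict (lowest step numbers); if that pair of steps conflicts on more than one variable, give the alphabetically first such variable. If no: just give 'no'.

Answer: yes 3 4 x

Derivation:
Steps 1,2: same thread (C). No race.
Steps 2,3: C(r=z,w=z) vs A(r=x,w=x). No conflict.
Steps 3,4: A(x = x * -1) vs B(x = x * 2). RACE on x (W-W).
Steps 4,5: same thread (B). No race.
Steps 5,6: B(y = y + 5) vs C(y = y * 2). RACE on y (W-W).
Steps 6,7: same thread (C). No race.
Steps 7,8: C(r=y,w=y) vs B(r=z,w=z). No conflict.
Steps 8,9: same thread (B). No race.
Steps 9,10: B(r=-,w=y) vs A(r=z,w=z). No conflict.
First conflict at steps 3,4.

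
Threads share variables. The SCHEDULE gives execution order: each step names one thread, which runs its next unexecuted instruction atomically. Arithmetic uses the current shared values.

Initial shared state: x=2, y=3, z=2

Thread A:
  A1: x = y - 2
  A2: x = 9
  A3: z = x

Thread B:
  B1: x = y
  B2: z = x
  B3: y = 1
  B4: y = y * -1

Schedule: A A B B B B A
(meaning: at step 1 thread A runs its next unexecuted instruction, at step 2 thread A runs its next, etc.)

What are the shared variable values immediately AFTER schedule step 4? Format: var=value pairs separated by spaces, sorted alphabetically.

Answer: x=3 y=3 z=3

Derivation:
Step 1: thread A executes A1 (x = y - 2). Shared: x=1 y=3 z=2. PCs: A@1 B@0
Step 2: thread A executes A2 (x = 9). Shared: x=9 y=3 z=2. PCs: A@2 B@0
Step 3: thread B executes B1 (x = y). Shared: x=3 y=3 z=2. PCs: A@2 B@1
Step 4: thread B executes B2 (z = x). Shared: x=3 y=3 z=3. PCs: A@2 B@2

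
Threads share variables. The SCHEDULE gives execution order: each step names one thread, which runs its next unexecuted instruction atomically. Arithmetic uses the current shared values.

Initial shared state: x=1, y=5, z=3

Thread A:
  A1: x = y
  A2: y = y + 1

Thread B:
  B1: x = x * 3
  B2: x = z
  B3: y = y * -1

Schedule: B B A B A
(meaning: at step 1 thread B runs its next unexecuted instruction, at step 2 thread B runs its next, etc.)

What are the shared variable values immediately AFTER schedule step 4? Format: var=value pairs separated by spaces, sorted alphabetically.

Step 1: thread B executes B1 (x = x * 3). Shared: x=3 y=5 z=3. PCs: A@0 B@1
Step 2: thread B executes B2 (x = z). Shared: x=3 y=5 z=3. PCs: A@0 B@2
Step 3: thread A executes A1 (x = y). Shared: x=5 y=5 z=3. PCs: A@1 B@2
Step 4: thread B executes B3 (y = y * -1). Shared: x=5 y=-5 z=3. PCs: A@1 B@3

Answer: x=5 y=-5 z=3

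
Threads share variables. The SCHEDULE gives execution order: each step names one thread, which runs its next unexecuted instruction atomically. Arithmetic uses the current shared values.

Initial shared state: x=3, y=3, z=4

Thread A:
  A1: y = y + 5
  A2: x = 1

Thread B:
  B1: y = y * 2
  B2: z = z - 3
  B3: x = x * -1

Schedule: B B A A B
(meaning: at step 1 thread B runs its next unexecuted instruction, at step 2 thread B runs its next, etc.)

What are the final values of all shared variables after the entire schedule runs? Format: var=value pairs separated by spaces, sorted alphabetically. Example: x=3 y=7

Step 1: thread B executes B1 (y = y * 2). Shared: x=3 y=6 z=4. PCs: A@0 B@1
Step 2: thread B executes B2 (z = z - 3). Shared: x=3 y=6 z=1. PCs: A@0 B@2
Step 3: thread A executes A1 (y = y + 5). Shared: x=3 y=11 z=1. PCs: A@1 B@2
Step 4: thread A executes A2 (x = 1). Shared: x=1 y=11 z=1. PCs: A@2 B@2
Step 5: thread B executes B3 (x = x * -1). Shared: x=-1 y=11 z=1. PCs: A@2 B@3

Answer: x=-1 y=11 z=1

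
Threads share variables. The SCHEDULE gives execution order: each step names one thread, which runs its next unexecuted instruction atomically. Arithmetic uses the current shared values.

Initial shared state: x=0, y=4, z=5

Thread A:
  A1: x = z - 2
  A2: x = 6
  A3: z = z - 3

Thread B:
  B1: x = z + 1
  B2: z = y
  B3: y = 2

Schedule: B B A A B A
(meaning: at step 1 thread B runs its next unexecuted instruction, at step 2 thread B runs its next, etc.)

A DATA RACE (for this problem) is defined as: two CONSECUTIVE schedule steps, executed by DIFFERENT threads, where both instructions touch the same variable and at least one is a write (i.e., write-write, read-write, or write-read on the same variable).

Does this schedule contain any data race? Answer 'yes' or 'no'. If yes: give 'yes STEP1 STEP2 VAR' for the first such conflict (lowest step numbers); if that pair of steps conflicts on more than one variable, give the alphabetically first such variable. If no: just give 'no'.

Steps 1,2: same thread (B). No race.
Steps 2,3: B(z = y) vs A(x = z - 2). RACE on z (W-R).
Steps 3,4: same thread (A). No race.
Steps 4,5: A(r=-,w=x) vs B(r=-,w=y). No conflict.
Steps 5,6: B(r=-,w=y) vs A(r=z,w=z). No conflict.
First conflict at steps 2,3.

Answer: yes 2 3 z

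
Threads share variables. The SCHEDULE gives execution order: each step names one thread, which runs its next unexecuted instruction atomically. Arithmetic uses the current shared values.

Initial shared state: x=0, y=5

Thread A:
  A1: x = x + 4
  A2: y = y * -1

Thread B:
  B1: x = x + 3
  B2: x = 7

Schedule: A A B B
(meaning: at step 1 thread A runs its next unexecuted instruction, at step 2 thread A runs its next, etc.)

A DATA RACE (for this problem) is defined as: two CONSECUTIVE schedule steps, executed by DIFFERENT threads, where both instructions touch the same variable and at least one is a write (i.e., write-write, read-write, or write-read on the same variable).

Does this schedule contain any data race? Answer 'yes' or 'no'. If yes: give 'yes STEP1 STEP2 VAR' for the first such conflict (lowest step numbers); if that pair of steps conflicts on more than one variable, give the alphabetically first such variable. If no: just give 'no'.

Answer: no

Derivation:
Steps 1,2: same thread (A). No race.
Steps 2,3: A(r=y,w=y) vs B(r=x,w=x). No conflict.
Steps 3,4: same thread (B). No race.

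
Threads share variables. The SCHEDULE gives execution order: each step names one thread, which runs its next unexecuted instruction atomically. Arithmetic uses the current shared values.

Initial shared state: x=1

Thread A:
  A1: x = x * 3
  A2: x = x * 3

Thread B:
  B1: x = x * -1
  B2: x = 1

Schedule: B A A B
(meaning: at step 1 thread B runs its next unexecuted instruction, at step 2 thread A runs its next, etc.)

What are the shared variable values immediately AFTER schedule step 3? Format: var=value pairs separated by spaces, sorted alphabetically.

Answer: x=-9

Derivation:
Step 1: thread B executes B1 (x = x * -1). Shared: x=-1. PCs: A@0 B@1
Step 2: thread A executes A1 (x = x * 3). Shared: x=-3. PCs: A@1 B@1
Step 3: thread A executes A2 (x = x * 3). Shared: x=-9. PCs: A@2 B@1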